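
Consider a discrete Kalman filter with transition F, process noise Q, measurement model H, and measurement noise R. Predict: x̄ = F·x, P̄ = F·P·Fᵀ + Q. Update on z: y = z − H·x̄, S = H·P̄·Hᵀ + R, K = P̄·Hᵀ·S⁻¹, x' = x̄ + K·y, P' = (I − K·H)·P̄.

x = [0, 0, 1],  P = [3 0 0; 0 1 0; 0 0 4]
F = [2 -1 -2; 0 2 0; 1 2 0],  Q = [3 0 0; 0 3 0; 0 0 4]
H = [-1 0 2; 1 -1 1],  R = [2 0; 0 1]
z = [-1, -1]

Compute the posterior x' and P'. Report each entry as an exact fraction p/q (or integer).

x' = [-1100/1577, -780/1577, -1264/1577]
P' = [4452/1577 5336/1577 1870/1577; 5336/1577 8314/1577 2903/1577; 1870/1577 2903/1577 1518/1577]

x̄ = F·x = [-2, 0, 0]
P̄ = F·P·Fᵀ + Q = [32 -2 4; -2 7 4; 4 4 11]
y = z − H·x̄ = [-3, 1]
S = H·P̄·Hᵀ + R = [62 -16; -16 55]
K = P̄·Hᵀ·S⁻¹ = [-356/1577 986/1577; 235/1577 -75/1577; 583/1577 485/1577]
x' = x̄ + K·y = [-1100/1577, -780/1577, -1264/1577]
P' = (I − K·H)·P̄ = [4452/1577 5336/1577 1870/1577; 5336/1577 8314/1577 2903/1577; 1870/1577 2903/1577 1518/1577]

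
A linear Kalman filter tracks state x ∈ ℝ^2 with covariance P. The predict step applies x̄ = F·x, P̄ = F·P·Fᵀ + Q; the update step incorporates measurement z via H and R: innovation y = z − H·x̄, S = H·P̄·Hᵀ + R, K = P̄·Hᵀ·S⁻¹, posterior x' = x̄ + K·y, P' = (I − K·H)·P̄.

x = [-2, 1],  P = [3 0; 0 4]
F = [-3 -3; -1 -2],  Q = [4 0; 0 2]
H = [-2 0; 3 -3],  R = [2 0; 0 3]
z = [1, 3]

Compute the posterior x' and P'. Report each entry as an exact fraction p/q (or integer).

x' = [-1024/2109, -1055/703]
P' = [1021/2109 329/703; 329/703 537/703]

x̄ = F·x = [3, 0]
P̄ = F·P·Fᵀ + Q = [67 33; 33 21]
y = z − H·x̄ = [7, -6]
S = H·P̄·Hᵀ + R = [270 -204; -204 201]
K = P̄·Hᵀ·S⁻¹ = [-1021/2109 34/2109; -329/703 -208/703]
x' = x̄ + K·y = [-1024/2109, -1055/703]
P' = (I − K·H)·P̄ = [1021/2109 329/703; 329/703 537/703]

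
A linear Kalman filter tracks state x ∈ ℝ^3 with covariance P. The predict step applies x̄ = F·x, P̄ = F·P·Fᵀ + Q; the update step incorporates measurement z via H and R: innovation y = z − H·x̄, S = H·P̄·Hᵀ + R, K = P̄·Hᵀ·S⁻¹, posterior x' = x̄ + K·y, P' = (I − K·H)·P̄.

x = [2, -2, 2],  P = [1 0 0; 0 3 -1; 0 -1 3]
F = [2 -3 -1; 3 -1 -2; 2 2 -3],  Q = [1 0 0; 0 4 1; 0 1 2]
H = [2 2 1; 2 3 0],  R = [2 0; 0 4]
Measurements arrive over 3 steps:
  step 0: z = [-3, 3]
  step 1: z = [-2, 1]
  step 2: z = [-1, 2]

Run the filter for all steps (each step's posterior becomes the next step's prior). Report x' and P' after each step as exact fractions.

step 0: x' = [13499/4766, -3827/4766, -16900/2383], P' = [11969/2383 -6440/2383 -12634/2383; -6440/2383 4234/2383 5608/2383; -12634/2383 5608/2383 19326/2383]
step 1: x' = [-344354669/339179366, 64783236/169589683, 54586669/169589683], P' = [516526407/169589683 -281044458/169589683 -509069714/169589683; -281044458/169589683 206718408/169589683 195851868/169589683; -509069714/169589683 195851868/169589683 912827894/169589683]
step 2: x' = [4028249918756/7144982778047, 297415633838/7144982778047, -13111667895486/7144982778047], P' = [21563037288793/7144982778047 -11747240629398/7144982778047 -21193440363766/7144982778047; -11747240629398/7144982778047 8664579816192/7144982778047 8136400486548/7144982778047; -21193440363766/7144982778047 8136400486548/7144982778047 38106487049110/7144982778047]

step 0: x̄ = F·x = [8, 4, -6]
step 0: P̄ = F·P·Fᵀ + Q = [29 14 -12; 14 24 20; -12 20 57]
step 0: y = z − H·x̄ = [-21, -25]
step 0: S = H·P̄·Hᵀ + R = [415 436; 436 504]
step 0: K = P̄·Hᵀ·S⁻¹ = [-788/2383 2309/4766; 598/2383 -89/4766; 2637/2383 -2111/2383]
step 0: x' = x̄ + K·y = [13499/4766, -3827/4766, -16900/2383]
step 0: P' = (I − K·H)·P̄ = [11969/2383 -6440/2383 -12634/2383; -6440/2383 4234/2383 5608/2383; -12634/2383 5608/2383 19326/2383]
step 1: x̄ = F·x = [72279/4766, 55962/2383, 60372/2383]
step 1: P̄ = F·P·Fᵀ + Q = [269155/2383 321702/2383 233658/2383; 321702/2383 411471/2383 314559/2383; 233658/2383 314559/2383 276304/2383]
step 1: y = z − H·x̄ = [-249341/2383, -237782/2383]
step 1: S = H·P̄·Hᵀ + R = [7770058/2383 8173459/2383; 8173459/2383 8649815/2383]
step 1: K = P̄·Hᵀ·S⁻¹ = [-19052908/169589683 47479860/169589683; 23599884/169589683 14516577/169589683; 143196101/169589683 -107645956/169589683]
step 1: x' = x̄ + K·y = [-344354669/339179366, 64783236/169589683, 54586669/169589683]
step 1: P' = (I − K·H)·P̄ = [516526407/169589683 -281044458/169589683 -509069714/169589683; -281044458/169589683 206718408/169589683 195851868/169589683; -509069714/169589683 195851868/169589683 912827894/169589683]
step 2: x̄ = F·x = [-593291046/169589683, -1380977155/339179366, -378548204/169589683]
step 2: P̄ = F·P·Fᵀ + Q = [11592912437/169589683 13570909566/169589683 9569888566/169589683; 13570909566/169589683 17763637167/169589683 13630155255/169589683; 9569888566/169589683 13630155255/169589683 12957868160/169589683]
step 2: y = z − H·x̄ = [2776517768/169589683, 7194454381/339179366]
step 2: S = H·P̄·Hᵀ + R = [332090697754/169589683 348692811307/169589683; 348692811307/169589683 369773657775/169589683]
step 2: K = P̄·Hᵀ·S⁻¹ = [-780923522488/7144982778047 1971088172348/7144982778047; 985539430068/7144982778047 624814547445/7144982778047; 5996203647337/7144982778047 -4494419816972/7144982778047]
step 2: x' = x̄ + K·y = [4028249918756/7144982778047, 297415633838/7144982778047, -13111667895486/7144982778047]
step 2: P' = (I − K·H)·P̄ = [21563037288793/7144982778047 -11747240629398/7144982778047 -21193440363766/7144982778047; -11747240629398/7144982778047 8664579816192/7144982778047 8136400486548/7144982778047; -21193440363766/7144982778047 8136400486548/7144982778047 38106487049110/7144982778047]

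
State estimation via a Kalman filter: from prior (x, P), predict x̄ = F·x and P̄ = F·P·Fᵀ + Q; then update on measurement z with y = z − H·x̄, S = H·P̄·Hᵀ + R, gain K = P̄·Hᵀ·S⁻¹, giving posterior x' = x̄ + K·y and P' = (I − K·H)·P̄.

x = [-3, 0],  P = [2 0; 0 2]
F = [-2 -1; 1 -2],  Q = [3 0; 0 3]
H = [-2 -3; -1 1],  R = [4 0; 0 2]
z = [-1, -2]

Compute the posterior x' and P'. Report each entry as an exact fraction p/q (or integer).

x' = [8147/4675, -3677/4675]
P' = [3822/4675 -1352/4675; -1352/4675 2132/4675]

x̄ = F·x = [6, -3]
P̄ = F·P·Fᵀ + Q = [13 0; 0 13]
y = z − H·x̄ = [2, 7]
S = H·P̄·Hᵀ + R = [173 -13; -13 28]
K = P̄·Hᵀ·S⁻¹ = [-897/4675 -2587/4675; -923/4675 1742/4675]
x' = x̄ + K·y = [8147/4675, -3677/4675]
P' = (I − K·H)·P̄ = [3822/4675 -1352/4675; -1352/4675 2132/4675]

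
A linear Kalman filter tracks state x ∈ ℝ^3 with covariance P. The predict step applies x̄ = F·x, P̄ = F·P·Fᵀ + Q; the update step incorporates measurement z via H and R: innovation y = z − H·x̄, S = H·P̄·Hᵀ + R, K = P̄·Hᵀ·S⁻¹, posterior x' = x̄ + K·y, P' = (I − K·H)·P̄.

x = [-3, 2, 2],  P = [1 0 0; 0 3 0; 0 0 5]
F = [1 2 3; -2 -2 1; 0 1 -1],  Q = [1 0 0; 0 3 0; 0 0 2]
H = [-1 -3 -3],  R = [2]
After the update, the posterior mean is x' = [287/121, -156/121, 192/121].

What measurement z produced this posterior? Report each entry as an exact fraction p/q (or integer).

z = [-3]

x̄ = F·x = [7, 4, 0]
P̄ = F·P·Fᵀ + Q = [59 1 -9; 1 24 -11; -9 -11 10]
S = H·P̄·Hᵀ + R = [121]
K = P̄·Hᵀ·S⁻¹ = [-35/121; -40/121; 12/121]
x' − x̄ = [-560/121, -640/121, 192/121] = K·y
y = (KᵀK)⁻¹·Kᵀ·(x' − x̄) = [16]
z = y + H·x̄ = [16] + [-19] = [-3]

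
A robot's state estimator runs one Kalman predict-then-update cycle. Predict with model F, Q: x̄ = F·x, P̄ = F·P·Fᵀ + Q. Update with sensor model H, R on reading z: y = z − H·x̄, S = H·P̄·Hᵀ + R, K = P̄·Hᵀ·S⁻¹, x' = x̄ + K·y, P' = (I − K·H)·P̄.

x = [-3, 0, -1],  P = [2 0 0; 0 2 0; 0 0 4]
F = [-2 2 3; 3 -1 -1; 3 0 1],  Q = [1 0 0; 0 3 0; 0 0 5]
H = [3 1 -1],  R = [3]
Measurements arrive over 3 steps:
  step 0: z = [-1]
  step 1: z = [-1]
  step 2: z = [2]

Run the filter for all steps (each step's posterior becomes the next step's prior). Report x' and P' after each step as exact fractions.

step 0: x̄ = F·x = [3, -8, -10]
step 0: P̄ = F·P·Fᵀ + Q = [53 -28 0; -28 27 14; 0 14 27]
step 0: y = z − H·x̄ = [-12]
step 0: S = H·P̄·Hᵀ + R = [338]
step 0: K = P̄·Hᵀ·S⁻¹ = [131/338; -71/338; -1/26]
step 0: x' = x̄ + K·y = [-279/169, -926/169, -124/13]
step 0: P' = (I − K·H)·P̄ = [753/338 -163/338 131/26; -163/338 4085/338 293/26; 131/26 293/26 53/2]
step 1: x̄ = F·x = [-6130/169, 1701/169, -2449/169]
step 1: P̄ = F·P·Fᵀ + Q = [126879/338 -41175/338 20457/169; -41175/338 19211/338 -2750/169; 20457/169 -2750/169 13821/169]
step 1: y = z − H·x̄ = [14071/169]
step 1: S = H·P̄·Hᵀ + R = [354122/169]
step 1: K = P̄·Hᵀ·S⁻¹ = [74637/177061; -49407/354122; 22400/177061]
step 1: x' = x̄ + K·y = [-208087/177061, -549375/354122, -700781/177061]
step 1: P' = (I − K·H)·P̄ = [1080447/354122 501147/354122 1647333/177061; 501147/354122 2841619/177061 3667450/177061; 1647333/177061 3667450/177061 8542249/177061]
step 2: x̄ = F·x = [-2235544/177061, 702415/354122, -1325042/177061]
step 2: P̄ = F·P·Fᵀ + Q = [112821488/177061 -32763325/177061 42755078/177061; -32763325/177061 25449047/354122 -8099408/177061; 42755078/177061 -8099408/177061 48347127/354122]
step 2: y = z − H·x̄ = [10769009/354122]
step 2: S = H·P̄·Hᵀ + R = [615911060/177061]
step 2: K = P̄·Hᵀ·S⁻¹ = [262946061/615911060; -154932087/1231822120; 38396905/246364424]
step 2: x' = x̄ + K·y = [439825529/1231822120, -4536372803/2463644240, -1352018811/492728848]
step 2: P' = (I − K·H)·P̄ = [1961873419/615911060 2147246087/1231822120 2468162047/246364424; 2147246087/1231822120 41481452411/2463644240 11058904291/492728848; 2468162047/246364424 11058904291/492728848 25637495143/492728848]

step 0: x' = [-279/169, -926/169, -124/13], P' = [753/338 -163/338 131/26; -163/338 4085/338 293/26; 131/26 293/26 53/2]
step 1: x' = [-208087/177061, -549375/354122, -700781/177061], P' = [1080447/354122 501147/354122 1647333/177061; 501147/354122 2841619/177061 3667450/177061; 1647333/177061 3667450/177061 8542249/177061]
step 2: x' = [439825529/1231822120, -4536372803/2463644240, -1352018811/492728848], P' = [1961873419/615911060 2147246087/1231822120 2468162047/246364424; 2147246087/1231822120 41481452411/2463644240 11058904291/492728848; 2468162047/246364424 11058904291/492728848 25637495143/492728848]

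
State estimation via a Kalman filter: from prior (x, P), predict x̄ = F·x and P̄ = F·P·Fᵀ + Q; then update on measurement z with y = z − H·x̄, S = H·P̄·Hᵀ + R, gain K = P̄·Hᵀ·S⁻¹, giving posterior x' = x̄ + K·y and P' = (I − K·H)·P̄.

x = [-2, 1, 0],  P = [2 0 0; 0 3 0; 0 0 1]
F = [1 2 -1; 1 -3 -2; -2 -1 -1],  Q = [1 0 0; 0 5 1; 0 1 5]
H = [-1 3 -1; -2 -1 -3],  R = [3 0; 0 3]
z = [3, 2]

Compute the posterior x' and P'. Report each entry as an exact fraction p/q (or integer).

x̄ = F·x = [0, -5, 3]
P̄ = F·P·Fᵀ + Q = [16 -14 -9; -14 38 8; -9 8 17]
y = z − H·x̄ = [21, 6]
S = H·P̄·Hᵀ + R = [396 -70; -70 142]
K = P̄·Hᵀ·S⁻¹ = [-1582/12833 67/25666; 3665/12833 -1266/12833; -299/25666 -3779/12833]
x' = x̄ + K·y = [-33021/12833, 5204/12833, 25371/25666]
P' = (I − K·H)·P̄ = [255017/25666 11317/12833 -177623/25666; 11317/12833 4810/12833 -7882/12833; -177623/25666 -7882/12833 65614/12833]

x' = [-33021/12833, 5204/12833, 25371/25666]
P' = [255017/25666 11317/12833 -177623/25666; 11317/12833 4810/12833 -7882/12833; -177623/25666 -7882/12833 65614/12833]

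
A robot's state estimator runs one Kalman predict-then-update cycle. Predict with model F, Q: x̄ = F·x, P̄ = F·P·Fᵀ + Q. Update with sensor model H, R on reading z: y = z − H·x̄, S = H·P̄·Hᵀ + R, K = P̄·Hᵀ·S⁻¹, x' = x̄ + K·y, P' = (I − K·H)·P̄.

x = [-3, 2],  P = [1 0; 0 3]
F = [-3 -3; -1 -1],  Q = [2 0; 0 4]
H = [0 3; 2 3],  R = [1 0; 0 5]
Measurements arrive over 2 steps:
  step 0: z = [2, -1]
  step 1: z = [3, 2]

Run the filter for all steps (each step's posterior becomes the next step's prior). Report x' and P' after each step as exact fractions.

step 0: x' = [-7741/6493, 3973/6493], P' = [8830/6493 -900/6493; -900/6493 680/6493]
step 1: x' = [-2246530/14875621, 14005254/14875621], P' = [19037776/14875621 -1953894/14875621; -1953894/14875621 1548106/14875621]

step 0: x̄ = F·x = [3, 1]
step 0: P̄ = F·P·Fᵀ + Q = [38 12; 12 8]
step 0: y = z − H·x̄ = [-1, -10]
step 0: S = H·P̄·Hᵀ + R = [73 144; 144 373]
step 0: K = P̄·Hᵀ·S⁻¹ = [-2700/6493 2992/6493; 2040/6493 48/6493]
step 0: x' = x̄ + K·y = [-7741/6493, 3973/6493]
step 0: P' = (I − K·H)·P̄ = [8830/6493 -900/6493; -900/6493 680/6493]
step 1: x̄ = F·x = [11304/6493, 3768/6493]
step 1: P̄ = F·P·Fᵀ + Q = [82376/6493 23130/6493; 23130/6493 33682/6493]
step 1: y = z − H·x̄ = [8175/6493, -20926/6493]
step 1: S = H·P̄·Hᵀ + R = [309631/6493 441918/6493; 441918/6493 942667/6493]
step 1: K = P̄·Hᵀ·S⁻¹ = [-5861682/14875621 6442774/14875621; 4644318/14875621 147306/14875621]
step 1: x' = x̄ + K·y = [-2246530/14875621, 14005254/14875621]
step 1: P' = (I − K·H)·P̄ = [19037776/14875621 -1953894/14875621; -1953894/14875621 1548106/14875621]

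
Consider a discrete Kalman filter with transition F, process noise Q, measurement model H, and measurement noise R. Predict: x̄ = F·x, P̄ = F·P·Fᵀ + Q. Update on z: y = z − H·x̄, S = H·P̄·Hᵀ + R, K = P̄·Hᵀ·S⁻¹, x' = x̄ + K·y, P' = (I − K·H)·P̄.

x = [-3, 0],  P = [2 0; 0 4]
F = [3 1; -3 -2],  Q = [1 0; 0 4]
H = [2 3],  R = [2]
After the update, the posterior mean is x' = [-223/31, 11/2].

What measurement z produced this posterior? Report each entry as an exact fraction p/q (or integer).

z = [2]

x̄ = F·x = [-9, 9]
P̄ = F·P·Fᵀ + Q = [23 -26; -26 38]
S = H·P̄·Hᵀ + R = [124]
K = P̄·Hᵀ·S⁻¹ = [-8/31; 1/2]
x' − x̄ = [56/31, -7/2] = K·y
y = (KᵀK)⁻¹·Kᵀ·(x' − x̄) = [-7]
z = y + H·x̄ = [-7] + [9] = [2]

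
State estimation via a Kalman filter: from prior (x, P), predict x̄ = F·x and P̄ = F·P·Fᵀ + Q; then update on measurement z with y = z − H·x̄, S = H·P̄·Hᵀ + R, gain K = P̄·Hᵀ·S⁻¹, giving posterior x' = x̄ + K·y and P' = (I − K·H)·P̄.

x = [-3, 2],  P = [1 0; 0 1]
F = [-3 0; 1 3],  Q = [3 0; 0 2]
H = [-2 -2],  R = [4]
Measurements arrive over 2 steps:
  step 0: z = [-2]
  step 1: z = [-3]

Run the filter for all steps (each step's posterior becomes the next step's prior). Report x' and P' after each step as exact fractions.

step 0: x̄ = F·x = [9, 3]
step 0: P̄ = F·P·Fᵀ + Q = [12 -3; -3 12]
step 0: y = z − H·x̄ = [22]
step 0: S = H·P̄·Hᵀ + R = [76]
step 0: K = P̄·Hᵀ·S⁻¹ = [-9/38; -9/38]
step 0: x' = x̄ + K·y = [72/19, -42/19]
step 0: P' = (I − K·H)·P̄ = [147/19 -138/19; -138/19 147/19]
step 1: x̄ = F·x = [-216/19, -54/19]
step 1: P̄ = F·P·Fᵀ + Q = [1380/19 801/19; 801/19 680/19]
step 1: y = z − H·x̄ = [-597/19]
step 1: S = H·P̄·Hᵀ + R = [14724/19]
step 1: K = P̄·Hᵀ·S⁻¹ = [-727/2454; -1481/7362]
step 1: x' = x̄ + K·y = [-1685/818, 8537/2454]
step 1: P' = (I − K·H)·P̄ = [1889/409 -4940/1227; -4940/1227 16301/3681]

step 0: x' = [72/19, -42/19], P' = [147/19 -138/19; -138/19 147/19]
step 1: x' = [-1685/818, 8537/2454], P' = [1889/409 -4940/1227; -4940/1227 16301/3681]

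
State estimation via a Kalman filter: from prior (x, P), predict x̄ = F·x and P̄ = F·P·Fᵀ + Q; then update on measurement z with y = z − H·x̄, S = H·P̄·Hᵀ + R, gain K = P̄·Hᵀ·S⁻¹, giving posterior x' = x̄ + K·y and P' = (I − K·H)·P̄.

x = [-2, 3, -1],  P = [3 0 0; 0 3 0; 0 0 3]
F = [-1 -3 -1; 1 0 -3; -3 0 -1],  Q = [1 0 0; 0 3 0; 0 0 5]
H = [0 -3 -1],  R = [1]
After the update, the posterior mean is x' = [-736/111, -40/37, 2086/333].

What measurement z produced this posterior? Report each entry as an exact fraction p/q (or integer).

z = [-3]

x̄ = F·x = [-6, 1, 7]
P̄ = F·P·Fᵀ + Q = [34 6 12; 6 33 0; 12 0 35]
S = H·P̄·Hᵀ + R = [333]
K = P̄·Hᵀ·S⁻¹ = [-10/111; -11/37; -35/333]
x' − x̄ = [-70/111, -77/37, -245/333] = K·y
y = (KᵀK)⁻¹·Kᵀ·(x' − x̄) = [7]
z = y + H·x̄ = [7] + [-10] = [-3]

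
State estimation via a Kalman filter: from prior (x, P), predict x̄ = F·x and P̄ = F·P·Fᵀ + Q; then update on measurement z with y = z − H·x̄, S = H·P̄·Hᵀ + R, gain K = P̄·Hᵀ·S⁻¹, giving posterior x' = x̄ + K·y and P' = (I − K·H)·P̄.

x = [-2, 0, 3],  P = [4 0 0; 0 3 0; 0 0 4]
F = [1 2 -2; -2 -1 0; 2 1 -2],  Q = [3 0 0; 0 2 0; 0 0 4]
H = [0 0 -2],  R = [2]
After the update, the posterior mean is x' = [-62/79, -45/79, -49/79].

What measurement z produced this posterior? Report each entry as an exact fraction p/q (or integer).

z = [1]

x̄ = F·x = [-8, 4, -10]
P̄ = F·P·Fᵀ + Q = [35 -14 30; -14 21 -19; 30 -19 39]
S = H·P̄·Hᵀ + R = [158]
K = P̄·Hᵀ·S⁻¹ = [-30/79; 19/79; -39/79]
x' − x̄ = [570/79, -361/79, 741/79] = K·y
y = (KᵀK)⁻¹·Kᵀ·(x' − x̄) = [-19]
z = y + H·x̄ = [-19] + [20] = [1]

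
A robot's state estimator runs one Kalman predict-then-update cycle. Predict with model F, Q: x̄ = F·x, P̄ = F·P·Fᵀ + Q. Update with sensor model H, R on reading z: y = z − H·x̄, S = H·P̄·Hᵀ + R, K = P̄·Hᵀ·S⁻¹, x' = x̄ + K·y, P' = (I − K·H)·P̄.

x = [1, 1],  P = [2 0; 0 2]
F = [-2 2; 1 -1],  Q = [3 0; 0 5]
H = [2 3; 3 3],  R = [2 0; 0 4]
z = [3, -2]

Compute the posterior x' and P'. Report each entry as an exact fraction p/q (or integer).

x' = [-177/53, 3]
P' = [5930/1431 -86/27; -86/27 70/27]

x̄ = F·x = [0, 0]
P̄ = F·P·Fᵀ + Q = [19 -8; -8 9]
y = z − H·x̄ = [3, -2]
S = H·P̄·Hᵀ + R = [63 75; 75 112]
K = P̄·Hᵀ·S⁻¹ = [-907/1431 343/477; 19/27 -4/9]
x' = x̄ + K·y = [-177/53, 3]
P' = (I − K·H)·P̄ = [5930/1431 -86/27; -86/27 70/27]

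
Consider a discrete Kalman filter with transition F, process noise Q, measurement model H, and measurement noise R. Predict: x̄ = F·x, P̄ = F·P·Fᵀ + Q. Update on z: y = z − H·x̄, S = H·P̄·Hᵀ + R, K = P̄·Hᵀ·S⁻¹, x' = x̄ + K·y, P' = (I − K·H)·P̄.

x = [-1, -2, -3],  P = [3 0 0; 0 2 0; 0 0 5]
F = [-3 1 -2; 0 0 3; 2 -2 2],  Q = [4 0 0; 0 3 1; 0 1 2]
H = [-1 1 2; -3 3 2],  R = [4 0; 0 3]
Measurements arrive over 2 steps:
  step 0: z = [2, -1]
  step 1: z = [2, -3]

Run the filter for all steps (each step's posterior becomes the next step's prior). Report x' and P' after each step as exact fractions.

step 0: x' = [-4977/34775, -13319/6955, 71642/34775], P' = [285676/34775 58802/6955 -15321/34775; 58802/6955 13776/1391 -11487/6955; -15321/34775 -11487/6955 56391/34775]
step 1: x' = [105596577/30290575, 36320862/30290575, 123309651/60581150], P' = [1205233319/181743450 414464032/90871725 288363899/121162300; 414464032/90871725 345464692/90871725 31646936/30290575; 288363899/121162300 31646936/30290575 429505437/242324600]

step 0: x̄ = F·x = [7, -9, -4]
step 0: P̄ = F·P·Fᵀ + Q = [53 -30 -42; -30 48 31; -42 31 42]
step 0: y = z − H·x̄ = [26, 55]
step 0: S = H·P̄·Hᵀ + R = [625 1235; 1235 2496]
step 0: K = P̄·Hᵀ·S⁻¹ = [-429/2675 -376/6955; -248/535 484/1391; 1359/2675 -904/6955]
step 0: x' = x̄ + K·y = [-4977/34775, -13319/6955, 71642/34775]
step 0: P' = (I − K·H)·P̄ = [285676/34775 58802/6955 -15321/34775; 58802/6955 13776/1391 -11487/6955; -15321/34775 -11487/6955 56391/34775]
step 1: x̄ = F·x = [-14996/2675, 214926/34775, 53304/6955]
step 1: P̄ = F·P·Fᵀ + Q = [120152/2675 -28674/2675 -7196/535; -28674/2675 611844/34775 125161/6955; -7196/535 125161/6955 32010/1391]
step 1: y = z − H·x̄ = [-873364/34775, -1866987/34775]
step 1: S = H·P̄·Hᵀ + R = [10633624/34775 20707392/34775; 20707392/34775 42701961/34775]
step 1: K = P̄·Hᵀ·S⁻¹ = [81464407/121162300 -43970678/90871725; 10073523/30290575 -5705468/90871725; 133864641/242324600 -4651919/30290575]
step 1: x' = x̄ + K·y = [105596577/30290575, 36320862/30290575, 123309651/60581150]
step 1: P' = (I − K·H)·P̄ = [1205233319/181743450 414464032/90871725 288363899/121162300; 414464032/90871725 345464692/90871725 31646936/30290575; 288363899/121162300 31646936/30290575 429505437/242324600]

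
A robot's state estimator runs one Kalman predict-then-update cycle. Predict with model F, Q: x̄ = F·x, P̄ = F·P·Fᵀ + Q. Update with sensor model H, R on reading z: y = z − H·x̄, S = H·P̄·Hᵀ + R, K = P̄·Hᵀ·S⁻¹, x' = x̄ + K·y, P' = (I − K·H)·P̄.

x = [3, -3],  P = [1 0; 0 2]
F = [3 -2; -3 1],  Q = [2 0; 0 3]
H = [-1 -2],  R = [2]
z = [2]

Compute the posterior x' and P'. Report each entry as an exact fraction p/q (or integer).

x' = [326/25, -39/5]
P' = [426/25 -44/5; -44/5 5]

x̄ = F·x = [15, -12]
P̄ = F·P·Fᵀ + Q = [19 -13; -13 14]
y = z − H·x̄ = [-7]
S = H·P̄·Hᵀ + R = [25]
K = P̄·Hᵀ·S⁻¹ = [7/25; -3/5]
x' = x̄ + K·y = [326/25, -39/5]
P' = (I − K·H)·P̄ = [426/25 -44/5; -44/5 5]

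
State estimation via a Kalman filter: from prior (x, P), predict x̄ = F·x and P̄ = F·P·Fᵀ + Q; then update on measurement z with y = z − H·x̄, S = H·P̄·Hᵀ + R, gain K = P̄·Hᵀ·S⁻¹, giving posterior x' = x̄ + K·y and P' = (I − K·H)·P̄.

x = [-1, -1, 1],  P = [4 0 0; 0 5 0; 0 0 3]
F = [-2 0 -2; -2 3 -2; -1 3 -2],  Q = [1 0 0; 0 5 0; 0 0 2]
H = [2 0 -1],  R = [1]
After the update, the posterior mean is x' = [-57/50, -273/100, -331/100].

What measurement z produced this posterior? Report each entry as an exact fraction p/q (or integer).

x̄ = F·x = [0, -3, -4]
P̄ = F·P·Fᵀ + Q = [29 28 20; 28 78 65; 20 65 63]
S = H·P̄·Hᵀ + R = [100]
K = P̄·Hᵀ·S⁻¹ = [19/50; -9/100; -23/100]
x' − x̄ = [-57/50, 27/100, 69/100] = K·y
y = (KᵀK)⁻¹·Kᵀ·(x' − x̄) = [-3]
z = y + H·x̄ = [-3] + [4] = [1]

z = [1]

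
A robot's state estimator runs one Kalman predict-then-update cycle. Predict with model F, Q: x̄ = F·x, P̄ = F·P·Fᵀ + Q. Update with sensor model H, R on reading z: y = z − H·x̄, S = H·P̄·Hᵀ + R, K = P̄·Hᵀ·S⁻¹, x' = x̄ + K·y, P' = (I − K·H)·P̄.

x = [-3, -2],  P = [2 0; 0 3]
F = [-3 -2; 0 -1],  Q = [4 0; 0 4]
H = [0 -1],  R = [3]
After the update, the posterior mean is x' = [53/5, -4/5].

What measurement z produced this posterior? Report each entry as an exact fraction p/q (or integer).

z = [2]

x̄ = F·x = [13, 2]
P̄ = F·P·Fᵀ + Q = [34 6; 6 7]
S = H·P̄·Hᵀ + R = [10]
K = P̄·Hᵀ·S⁻¹ = [-3/5; -7/10]
x' − x̄ = [-12/5, -14/5] = K·y
y = (KᵀK)⁻¹·Kᵀ·(x' − x̄) = [4]
z = y + H·x̄ = [4] + [-2] = [2]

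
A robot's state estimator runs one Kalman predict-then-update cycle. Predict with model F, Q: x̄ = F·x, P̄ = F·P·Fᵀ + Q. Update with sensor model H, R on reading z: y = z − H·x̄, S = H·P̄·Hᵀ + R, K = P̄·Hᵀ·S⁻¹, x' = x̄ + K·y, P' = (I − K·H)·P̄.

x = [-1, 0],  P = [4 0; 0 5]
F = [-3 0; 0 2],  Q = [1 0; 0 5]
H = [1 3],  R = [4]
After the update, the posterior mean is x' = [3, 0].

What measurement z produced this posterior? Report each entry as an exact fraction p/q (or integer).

x̄ = F·x = [3, 0]
P̄ = F·P·Fᵀ + Q = [37 0; 0 25]
S = H·P̄·Hᵀ + R = [266]
K = P̄·Hᵀ·S⁻¹ = [37/266; 75/266]
x' − x̄ = [0, 0] = K·y
y = (KᵀK)⁻¹·Kᵀ·(x' − x̄) = [0]
z = y + H·x̄ = [0] + [3] = [3]

z = [3]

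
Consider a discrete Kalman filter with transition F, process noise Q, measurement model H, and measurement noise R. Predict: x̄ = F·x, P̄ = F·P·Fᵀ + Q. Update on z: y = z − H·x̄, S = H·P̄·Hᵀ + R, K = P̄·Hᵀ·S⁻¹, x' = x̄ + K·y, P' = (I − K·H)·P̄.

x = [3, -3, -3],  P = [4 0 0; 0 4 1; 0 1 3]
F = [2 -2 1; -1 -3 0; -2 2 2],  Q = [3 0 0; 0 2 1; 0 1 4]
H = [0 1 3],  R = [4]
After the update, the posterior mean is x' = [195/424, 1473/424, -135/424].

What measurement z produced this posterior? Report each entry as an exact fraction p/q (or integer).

x̄ = F·x = [9, 6, -18]
P̄ = F·P·Fᵀ + Q = [34 13 -28; 13 42 -21; -28 -21 56]
S = H·P̄·Hᵀ + R = [424]
K = P̄·Hᵀ·S⁻¹ = [-71/424; -21/424; 147/424]
x' − x̄ = [-3621/424, -1071/424, 7497/424] = K·y
y = (KᵀK)⁻¹·Kᵀ·(x' − x̄) = [51]
z = y + H·x̄ = [51] + [-48] = [3]

z = [3]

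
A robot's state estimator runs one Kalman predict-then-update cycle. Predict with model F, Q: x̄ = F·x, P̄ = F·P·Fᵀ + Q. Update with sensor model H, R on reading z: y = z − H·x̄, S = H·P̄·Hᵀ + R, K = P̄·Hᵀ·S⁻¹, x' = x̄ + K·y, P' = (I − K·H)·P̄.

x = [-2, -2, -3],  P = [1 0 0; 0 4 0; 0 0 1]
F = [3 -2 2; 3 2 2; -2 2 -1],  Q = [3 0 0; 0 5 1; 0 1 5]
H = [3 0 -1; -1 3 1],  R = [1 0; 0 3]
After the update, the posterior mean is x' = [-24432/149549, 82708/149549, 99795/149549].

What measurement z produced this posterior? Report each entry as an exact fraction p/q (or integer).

x̄ = F·x = [-8, -16, 3]
P̄ = F·P·Fᵀ + Q = [32 -3 -24; -3 34 9; -24 9 26]
S = H·P̄·Hᵀ + R = [459 -272; -272 487]
K = P̄·Hᵀ·S⁻¹ = [40760/149549 165/8797; 22242/149549 2790/8797; -26782/149549 511/8797]
x' − x̄ = [1171960/149549, 2475492/149549, -348852/149549] = K·y
y = (KᵀK)⁻¹·Kᵀ·(x' − x̄) = [26, 40]
z = y + H·x̄ = [26, 40] + [-27, -37] = [-1, 3]

z = [-1, 3]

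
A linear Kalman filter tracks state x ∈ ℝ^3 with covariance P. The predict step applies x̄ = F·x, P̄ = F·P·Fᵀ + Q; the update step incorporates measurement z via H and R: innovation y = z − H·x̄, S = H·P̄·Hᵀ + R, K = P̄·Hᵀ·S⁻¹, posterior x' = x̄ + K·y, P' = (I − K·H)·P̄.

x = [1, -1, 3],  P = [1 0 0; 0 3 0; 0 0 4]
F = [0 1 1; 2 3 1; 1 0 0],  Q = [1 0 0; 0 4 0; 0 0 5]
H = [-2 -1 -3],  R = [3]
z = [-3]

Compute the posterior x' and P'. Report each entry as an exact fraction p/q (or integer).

x̄ = F·x = [2, 2, 1]
P̄ = F·P·Fᵀ + Q = [8 13 0; 13 39 2; 0 2 6]
y = z − H·x̄ = [6]
S = H·P̄·Hᵀ + R = [192]
K = P̄·Hᵀ·S⁻¹ = [-29/192; -71/192; -5/48]
x' = x̄ + K·y = [35/32, -7/32, 3/8]
P' = (I − K·H)·P̄ = [695/192 437/192 -145/48; 437/192 2447/192 -259/48; -145/48 -259/48 47/12]

x' = [35/32, -7/32, 3/8]
P' = [695/192 437/192 -145/48; 437/192 2447/192 -259/48; -145/48 -259/48 47/12]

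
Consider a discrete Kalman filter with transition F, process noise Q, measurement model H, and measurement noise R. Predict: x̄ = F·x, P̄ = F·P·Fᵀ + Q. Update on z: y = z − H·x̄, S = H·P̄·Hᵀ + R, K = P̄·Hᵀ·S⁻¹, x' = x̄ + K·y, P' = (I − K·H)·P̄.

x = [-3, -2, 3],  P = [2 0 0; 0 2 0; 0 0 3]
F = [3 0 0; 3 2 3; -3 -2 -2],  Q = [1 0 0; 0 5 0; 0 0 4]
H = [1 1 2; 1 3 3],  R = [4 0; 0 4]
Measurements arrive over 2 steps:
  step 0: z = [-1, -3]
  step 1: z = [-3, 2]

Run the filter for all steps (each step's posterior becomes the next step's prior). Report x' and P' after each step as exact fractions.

step 0: x̄ = F·x = [-9, -4, 7]
step 0: P̄ = F·P·Fᵀ + Q = [19 18 -18; 18 58 -44; -18 -44 42]
step 0: y = z − H·x̄ = [-2, -3]
step 0: S = H·P̄·Hᵀ + R = [37 31; 31 131]
step 0: K = P̄·Hᵀ·S⁻¹ = [-229/1943 336/1943; -1716/1943 1296/1943; 1813/1943 -785/1943]
step 0: x' = x̄ + K·y = [-18037/1943, -8228/1943, 12330/1943]
step 0: P' = (I − K·H)·P̄ = [30762/1943 12066/1943 -21872/1943; 12066/1943 14342/1943 -16636/1943; -21872/1943 -16636/1943 22880/1943]
step 1: x̄ = F·x = [-54111/1943, -33577/1943, 1583/67]
step 1: P̄ = F·P·Fᵀ + Q = [278801/1943 152406/1943 -7518/67; 152406/1943 101325/1943 -4202/67; -7518/67 -4202/67 6302/67]
step 1: y = z − H·x̄ = [-9955/1943, 21007/1943]
step 1: S = H·P̄·Hᵀ + R = [64222/1943 102116/1943; 102116/1943 256180/1943]
step 1: K = P̄·Hᵀ·S⁻¹ = [-618107/387591 1481503/1550364; -431498/387591 1237549/1550364; 654553/387591 -628705/775182]
step 1: x' = x̄ + K·y = [-4830467/516788, -1522925/516788, 1603521/258394]
step 1: P' = (I − K·H)·P̄ = [153818983/1550364 65113381/1550364 -57205519/775182; 65113381/1550364 31908559/1550364 -25981477/775182; -57205519/775182 -25981477/775182 22105855/387591]

step 0: x' = [-18037/1943, -8228/1943, 12330/1943], P' = [30762/1943 12066/1943 -21872/1943; 12066/1943 14342/1943 -16636/1943; -21872/1943 -16636/1943 22880/1943]
step 1: x' = [-4830467/516788, -1522925/516788, 1603521/258394], P' = [153818983/1550364 65113381/1550364 -57205519/775182; 65113381/1550364 31908559/1550364 -25981477/775182; -57205519/775182 -25981477/775182 22105855/387591]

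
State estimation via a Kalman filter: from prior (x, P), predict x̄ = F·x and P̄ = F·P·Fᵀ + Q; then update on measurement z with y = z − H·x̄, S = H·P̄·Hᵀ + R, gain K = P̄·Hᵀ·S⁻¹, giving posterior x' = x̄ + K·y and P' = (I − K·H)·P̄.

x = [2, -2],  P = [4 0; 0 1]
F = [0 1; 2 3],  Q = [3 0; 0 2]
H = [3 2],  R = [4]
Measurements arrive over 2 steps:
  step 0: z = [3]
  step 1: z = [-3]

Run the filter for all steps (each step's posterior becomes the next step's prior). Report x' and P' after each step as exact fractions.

step 0: x̄ = F·x = [-2, -2]
step 0: P̄ = F·P·Fᵀ + Q = [4 3; 3 27]
step 0: y = z − H·x̄ = [13]
step 0: S = H·P̄·Hᵀ + R = [184]
step 0: K = P̄·Hᵀ·S⁻¹ = [9/92; 63/184]
step 0: x' = x̄ + K·y = [-67/92, 451/184]
step 0: P' = (I − K·H)·P̄ = [103/46 -291/92; -291/92 999/184]
step 1: x̄ = F·x = [451/184, 1085/184]
step 1: P̄ = F·P·Fᵀ + Q = [1551/184 1833/184; 1833/184 4023/184]
step 1: y = z − H·x̄ = [-4075/184]
step 1: S = H·P̄·Hᵀ + R = [52783/184]
step 1: K = P̄·Hᵀ·S⁻¹ = [8319/52783; 13545/52783]
step 1: x' = x̄ + K·y = [-54863/52783, 11270/52783]
step 1: P' = (I − K·H)·P̄ = [68808/52783 -86574/52783; -86574/52783 156951/52783]

step 0: x' = [-67/92, 451/184], P' = [103/46 -291/92; -291/92 999/184]
step 1: x' = [-54863/52783, 11270/52783], P' = [68808/52783 -86574/52783; -86574/52783 156951/52783]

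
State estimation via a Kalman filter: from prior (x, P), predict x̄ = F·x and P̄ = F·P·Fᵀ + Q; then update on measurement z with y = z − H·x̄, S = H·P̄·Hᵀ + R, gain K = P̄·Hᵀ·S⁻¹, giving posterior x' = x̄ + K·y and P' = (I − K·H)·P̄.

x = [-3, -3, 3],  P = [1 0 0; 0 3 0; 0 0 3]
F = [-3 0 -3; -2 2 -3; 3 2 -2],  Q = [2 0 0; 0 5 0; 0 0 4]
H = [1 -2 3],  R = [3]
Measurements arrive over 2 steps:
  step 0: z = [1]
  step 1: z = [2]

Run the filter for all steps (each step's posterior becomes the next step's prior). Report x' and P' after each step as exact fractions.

step 0: x' = [-23/100, -693/100, -111/25], P' = [7599/200 6609/200 234/25; 6609/200 9519/200 519/25; 234/25 519/25 277/25]
step 1: x' = [2888587/233084, -60729/116542, -888687/233084], P' = [42780217/466168 386471/116542 -13385235/466168; 386471/116542 839383/116542 210072/58271; -13385235/466168 210072/58271 5761013/466168]

step 0: x̄ = F·x = [0, -9, -21]
step 0: P̄ = F·P·Fᵀ + Q = [38 33 9; 33 48 24; 9 24 37]
step 0: y = z − H·x̄ = [46]
step 0: S = H·P̄·Hᵀ + R = [200]
step 0: K = P̄·Hᵀ·S⁻¹ = [-1/200; 9/200; 9/25]
step 0: x' = x̄ + K·y = [-23/100, -693/100, -111/25]
step 0: P' = (I − K·H)·P̄ = [7599/200 6609/200 234/25; 6609/200 9519/200 519/25; 234/25 519/25 277/25]
step 1: x̄ = F·x = [1401/100, -2/25, -567/100]
step 1: P̄ = F·P·Fᵀ + Q = [122431/200 7263/50 -125277/200; 7263/50 1148/25 -7971/50; -125277/200 -7971/50 139759/200]
step 1: y = z − H·x̄ = [121/25]
step 1: S = H·P̄·Hᵀ + R = [116542/25]
step 1: K = P̄·Hᵀ·S⁻¹ = [-19469/58271; -10621/116542; 44721/116542]
step 1: x' = x̄ + K·y = [2888587/233084, -60729/116542, -888687/233084]
step 1: P' = (I − K·H)·P̄ = [42780217/466168 386471/116542 -13385235/466168; 386471/116542 839383/116542 210072/58271; -13385235/466168 210072/58271 5761013/466168]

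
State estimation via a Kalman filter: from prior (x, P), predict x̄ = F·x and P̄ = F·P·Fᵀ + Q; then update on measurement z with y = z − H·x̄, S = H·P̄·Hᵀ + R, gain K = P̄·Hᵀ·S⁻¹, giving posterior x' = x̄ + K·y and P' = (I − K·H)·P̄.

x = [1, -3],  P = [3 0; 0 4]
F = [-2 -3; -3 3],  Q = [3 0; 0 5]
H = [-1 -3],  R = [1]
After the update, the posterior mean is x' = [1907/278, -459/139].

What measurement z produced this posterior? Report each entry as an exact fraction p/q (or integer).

x̄ = F·x = [7, -12]
P̄ = F·P·Fᵀ + Q = [51 -18; -18 68]
S = H·P̄·Hᵀ + R = [556]
K = P̄·Hᵀ·S⁻¹ = [3/556; -93/278]
x' − x̄ = [-39/278, 1209/139] = K·y
y = (KᵀK)⁻¹·Kᵀ·(x' − x̄) = [-26]
z = y + H·x̄ = [-26] + [29] = [3]

z = [3]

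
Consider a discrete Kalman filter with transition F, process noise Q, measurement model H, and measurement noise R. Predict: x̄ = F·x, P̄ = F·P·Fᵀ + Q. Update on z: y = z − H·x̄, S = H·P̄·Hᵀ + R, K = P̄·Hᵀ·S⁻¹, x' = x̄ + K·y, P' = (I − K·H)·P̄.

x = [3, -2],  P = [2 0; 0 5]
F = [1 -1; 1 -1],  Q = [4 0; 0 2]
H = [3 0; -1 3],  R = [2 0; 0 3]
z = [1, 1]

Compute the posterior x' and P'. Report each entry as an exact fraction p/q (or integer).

x' = [1799/4453, 2573/4453]
P' = [966/4453 342/4453; 342/4453 1504/4453]

x̄ = F·x = [5, 5]
P̄ = F·P·Fᵀ + Q = [11 7; 7 9]
y = z − H·x̄ = [-14, -9]
S = H·P̄·Hᵀ + R = [101 30; 30 53]
K = P̄·Hᵀ·S⁻¹ = [1449/4453 20/4453; 513/4453 1390/4453]
x' = x̄ + K·y = [1799/4453, 2573/4453]
P' = (I − K·H)·P̄ = [966/4453 342/4453; 342/4453 1504/4453]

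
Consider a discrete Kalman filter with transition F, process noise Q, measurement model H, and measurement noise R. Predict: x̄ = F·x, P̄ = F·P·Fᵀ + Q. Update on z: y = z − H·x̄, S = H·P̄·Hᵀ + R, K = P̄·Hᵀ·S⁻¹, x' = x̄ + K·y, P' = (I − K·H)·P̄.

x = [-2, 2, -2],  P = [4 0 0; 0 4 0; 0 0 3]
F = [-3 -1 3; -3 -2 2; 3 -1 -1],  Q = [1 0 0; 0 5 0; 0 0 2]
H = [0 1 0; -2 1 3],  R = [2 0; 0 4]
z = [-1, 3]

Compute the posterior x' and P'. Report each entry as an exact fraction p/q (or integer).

x̄ = F·x = [-2, -2, -6]
P̄ = F·P·Fᵀ + Q = [68 62 -41; 62 69 -34; -41 -34 45]
y = z − H·x̄ = [1, 19]
S = H·P̄·Hᵀ + R = [71 -157; -157 790]
K = P̄·Hᵀ·S⁻¹ = [18051/31441 -4253/31441; 29861/31441 -314/31441; 1871/31441 7655/31441]
x' = x̄ + K·y = [-125638/31441, -38987/31441, -41330/31441]
P' = (I − K·H)·P̄ = [180985/31441 36102/31441 102952/31441; 36102/31441 59722/31441 3742/31441; 102952/31441 3742/31441 77594/31441]

x' = [-125638/31441, -38987/31441, -41330/31441]
P' = [180985/31441 36102/31441 102952/31441; 36102/31441 59722/31441 3742/31441; 102952/31441 3742/31441 77594/31441]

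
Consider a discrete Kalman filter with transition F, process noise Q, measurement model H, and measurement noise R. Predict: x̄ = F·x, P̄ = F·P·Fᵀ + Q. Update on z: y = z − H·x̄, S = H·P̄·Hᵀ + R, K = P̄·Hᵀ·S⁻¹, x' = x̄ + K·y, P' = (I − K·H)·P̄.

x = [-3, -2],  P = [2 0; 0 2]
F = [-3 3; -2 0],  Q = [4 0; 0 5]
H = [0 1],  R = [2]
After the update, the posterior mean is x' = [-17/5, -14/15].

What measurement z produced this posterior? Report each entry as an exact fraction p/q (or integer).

z = [-2]

x̄ = F·x = [3, 6]
P̄ = F·P·Fᵀ + Q = [40 12; 12 13]
S = H·P̄·Hᵀ + R = [15]
K = P̄·Hᵀ·S⁻¹ = [4/5; 13/15]
x' − x̄ = [-32/5, -104/15] = K·y
y = (KᵀK)⁻¹·Kᵀ·(x' − x̄) = [-8]
z = y + H·x̄ = [-8] + [6] = [-2]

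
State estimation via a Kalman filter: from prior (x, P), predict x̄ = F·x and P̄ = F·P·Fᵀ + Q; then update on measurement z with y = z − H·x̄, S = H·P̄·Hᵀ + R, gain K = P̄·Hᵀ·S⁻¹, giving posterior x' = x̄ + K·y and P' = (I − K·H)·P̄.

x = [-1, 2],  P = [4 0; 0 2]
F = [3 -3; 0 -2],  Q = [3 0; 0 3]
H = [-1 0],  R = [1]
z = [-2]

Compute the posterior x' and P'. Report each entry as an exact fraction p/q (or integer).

x' = [105/58, -50/29]
P' = [57/58 6/29; 6/29 247/29]

x̄ = F·x = [-9, -4]
P̄ = F·P·Fᵀ + Q = [57 12; 12 11]
y = z − H·x̄ = [-11]
S = H·P̄·Hᵀ + R = [58]
K = P̄·Hᵀ·S⁻¹ = [-57/58; -6/29]
x' = x̄ + K·y = [105/58, -50/29]
P' = (I − K·H)·P̄ = [57/58 6/29; 6/29 247/29]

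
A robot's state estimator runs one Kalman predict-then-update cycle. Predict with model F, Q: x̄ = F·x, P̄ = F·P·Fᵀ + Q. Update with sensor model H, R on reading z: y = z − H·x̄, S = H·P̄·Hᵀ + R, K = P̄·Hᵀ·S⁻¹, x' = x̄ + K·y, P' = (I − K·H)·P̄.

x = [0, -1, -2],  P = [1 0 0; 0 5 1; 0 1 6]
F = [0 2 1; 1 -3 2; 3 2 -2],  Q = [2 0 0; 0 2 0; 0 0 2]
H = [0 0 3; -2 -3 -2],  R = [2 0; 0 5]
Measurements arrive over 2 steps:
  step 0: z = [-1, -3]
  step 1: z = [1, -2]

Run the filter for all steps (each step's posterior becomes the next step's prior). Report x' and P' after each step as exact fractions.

step 0: x̄ = F·x = [-4, -1, 2]
step 0: P̄ = F·P·Fᵀ + Q = [32 -17 6; -17 60 -41; 6 -41 47]
step 0: y = z − H·x̄ = [-7, -10]
step 0: S = H·P̄·Hᵀ + R = [425 51; 51 213]
step 0: K = P̄·Hᵀ·S⁻¹ = [1703/29308 -679/5172; -7645/29308 -1231/5172; 4861/14654 1/2586]
step 0: x' = x̄ + K·y = [-272029/87924, 281891/87924, -14327/43962]
step 0: P' = (I − K·H)·P̄ = [2433031/87924 -1605053/87924 1703/43962; -1605053/87924 1115107/87924 -7645/43962; 1703/43962 -7645/43962 4861/21981]
step 1: x̄ = F·x = [44594/7327, -195835/14654, -64999/29308]
step 1: P̄ = F·P·Fᵀ + Q = [382880/7327 -822812/7327 -430665/7327; -822812/7327 1879170/7327 1937795/14654; -430665/7327 1937795/14654 2477381/29308]
step 1: y = z − H·x̄ = [224305/29308, -251718/7327]
step 1: S = H·P̄·Hᵀ + R = [22355045/29308 -9852159/7327; -9852159/7327 19265772/7327]
step 1: K = P̄·Hᵀ·S⁻¹ = [8409847/241271167 436925675/2895254004; -110117149/482542334 -2457963545/5790508008; 78283081/241271167 -3284053/723813501]
step 1: x' = x̄ + K·y = [1127701751/965084668, -1018055665/1930169336, 101648318/241271167]
step 1: P' = (I − K·H)·P̄ = [8096121475/1447627002 -11567890609/2895254004 16819694/723813501; -11567890609/2895254004 20107751515/5790508008 -110117149/723813501; 16819694/723813501 -110117149/723813501 156566162/723813501]

step 0: x' = [-272029/87924, 281891/87924, -14327/43962], P' = [2433031/87924 -1605053/87924 1703/43962; -1605053/87924 1115107/87924 -7645/43962; 1703/43962 -7645/43962 4861/21981]
step 1: x' = [1127701751/965084668, -1018055665/1930169336, 101648318/241271167], P' = [8096121475/1447627002 -11567890609/2895254004 16819694/723813501; -11567890609/2895254004 20107751515/5790508008 -110117149/723813501; 16819694/723813501 -110117149/723813501 156566162/723813501]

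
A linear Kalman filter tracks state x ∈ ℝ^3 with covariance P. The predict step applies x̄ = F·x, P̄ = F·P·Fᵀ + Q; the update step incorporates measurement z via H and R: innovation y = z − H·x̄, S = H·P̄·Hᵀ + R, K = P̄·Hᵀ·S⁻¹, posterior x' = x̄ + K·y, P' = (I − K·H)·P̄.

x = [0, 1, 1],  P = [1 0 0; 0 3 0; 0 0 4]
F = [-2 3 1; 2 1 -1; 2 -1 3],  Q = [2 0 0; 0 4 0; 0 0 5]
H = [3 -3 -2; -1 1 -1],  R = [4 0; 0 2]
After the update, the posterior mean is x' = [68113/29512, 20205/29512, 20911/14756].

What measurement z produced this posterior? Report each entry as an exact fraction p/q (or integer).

x̄ = F·x = [4, 0, 2]
P̄ = F·P·Fᵀ + Q = [37 1 -1; 1 15 -11; -1 -11 48]
S = H·P̄·Hᵀ + R = [526 -64; -64 120]
K = P̄·Hᵀ·S⁻¹ = [685/3689 -5685/29512; -50/3689 5935/29512; -727/3689 -8683/14756]
x' − x̄ = [-49935/29512, 20205/29512, -8601/14756] = K·y
y = (KᵀK)⁻¹·Kᵀ·(x' − x̄) = [-6, 3]
z = y + H·x̄ = [-6, 3] + [8, -6] = [2, -3]

z = [2, -3]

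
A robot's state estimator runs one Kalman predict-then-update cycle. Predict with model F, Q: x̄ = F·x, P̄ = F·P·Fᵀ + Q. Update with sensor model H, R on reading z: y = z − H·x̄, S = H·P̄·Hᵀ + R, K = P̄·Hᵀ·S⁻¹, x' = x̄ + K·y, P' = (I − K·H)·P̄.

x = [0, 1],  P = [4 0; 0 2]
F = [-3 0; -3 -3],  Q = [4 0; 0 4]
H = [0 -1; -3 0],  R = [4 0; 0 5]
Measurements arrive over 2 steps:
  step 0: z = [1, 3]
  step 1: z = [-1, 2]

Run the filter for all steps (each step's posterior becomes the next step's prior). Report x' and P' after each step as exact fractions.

step 0: x̄ = F·x = [0, -3]
step 0: P̄ = F·P·Fᵀ + Q = [40 36; 36 58]
step 0: y = z − H·x̄ = [-2, 3]
step 0: S = H·P̄·Hᵀ + R = [62 108; 108 365]
step 0: K = P̄·Hᵀ·S⁻¹ = [-90/5483 -1776/5483; -4753/5483 -216/5483]
step 0: x' = x̄ + K·y = [-5148/5483, -7591/5483]
step 0: P' = (I − K·H)·P̄ = [2960/5483 360/5483; 360/5483 19012/5483]
step 1: x̄ = F·x = [15444/5483, 38217/5483]
step 1: P̄ = F·P·Fᵀ + Q = [48572/5483 29880/5483; 29880/5483 226160/5483]
step 1: y = z − H·x̄ = [32734/5483, 57298/5483]
step 1: S = H·P̄·Hᵀ + R = [248092/5483 89640/5483; 89640/5483 464563/5483]
step 1: K = P̄·Hᵀ·S⁻¹ = [-37350/4888703 -1526196/4888703; -4424140/4888703 -89640/4888703]
step 1: x' = x̄ + K·y = [-2401872/4888703, 6725437/4888703]
step 1: P' = (I − K·H)·P̄ = [2543660/4888703 149400/4888703; 149400/4888703 17696560/4888703]

step 0: x' = [-5148/5483, -7591/5483], P' = [2960/5483 360/5483; 360/5483 19012/5483]
step 1: x' = [-2401872/4888703, 6725437/4888703], P' = [2543660/4888703 149400/4888703; 149400/4888703 17696560/4888703]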